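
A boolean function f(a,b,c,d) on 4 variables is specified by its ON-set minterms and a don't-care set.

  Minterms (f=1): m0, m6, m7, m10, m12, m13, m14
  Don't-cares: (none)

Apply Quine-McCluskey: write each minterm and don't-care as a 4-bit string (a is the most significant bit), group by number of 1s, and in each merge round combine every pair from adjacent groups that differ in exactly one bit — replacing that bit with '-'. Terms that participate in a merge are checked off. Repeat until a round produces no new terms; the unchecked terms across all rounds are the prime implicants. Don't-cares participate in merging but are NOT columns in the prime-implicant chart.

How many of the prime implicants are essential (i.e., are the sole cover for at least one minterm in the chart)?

4

[col 0] 0000, 0110*, 0111*, 1010*, 1100*, 1101*, 1110*
[col 1] -110, 011-, 1-10, 11-0, 110-
Prime implicants: -110, 0000, 011-, 1-10, 11-0, 110-
PI chart (minterm → PIs covering it):
  0 | 0000  (sole → essential)
  6 | -110,011-
  7 | 011-  (sole → essential)
  10 | 1-10  (sole → essential)
  12 | 11-0,110-
  13 | 110-  (sole → essential)
  14 | -110,1-10,11-0
Essential prime implicants: 0000, 011-, 1-10, 110-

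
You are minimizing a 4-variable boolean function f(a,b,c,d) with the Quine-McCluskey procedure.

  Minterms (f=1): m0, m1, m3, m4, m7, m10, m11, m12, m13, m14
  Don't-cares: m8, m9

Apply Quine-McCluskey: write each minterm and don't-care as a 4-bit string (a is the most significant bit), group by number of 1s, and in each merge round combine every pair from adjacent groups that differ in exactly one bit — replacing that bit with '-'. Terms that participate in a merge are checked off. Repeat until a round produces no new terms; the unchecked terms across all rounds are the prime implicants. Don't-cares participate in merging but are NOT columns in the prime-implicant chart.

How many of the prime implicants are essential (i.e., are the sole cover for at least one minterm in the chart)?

4

Round 0: 0000✓ 0001✓ 0011✓ 0100✓ 0111✓ 1000✓ 1001✓ 1010✓ 1011✓ 1100✓ 1101✓ 1110✓
Round 1: -000✓ -001✓ -011✓ -100✓ 0-00✓ 0-11 00-1✓ 000-✓ 1-00✓ 1-01✓ 1-10✓ 10-0✓ 10-1✓ 100-✓ 101-✓ 11-0✓ 110-✓
Round 2: --00 -0-1 -00- 1--0 1-0- 10--
PIs = {--00, -0-1, -00-, 0-11, 1--0, 1-0-, 10--}
Coverage chart:
  m0: --00,-00-
  m1: -0-1,-00-
  m3: -0-1,0-11
  m4: --00 ←essential
  m7: 0-11 ←essential
  m10: 1--0,10--
  m11: -0-1,10--
  m12: --00,1--0,1-0-
  m13: 1-0- ←essential
  m14: 1--0 ←essential
Essential: --00, 0-11, 1--0, 1-0-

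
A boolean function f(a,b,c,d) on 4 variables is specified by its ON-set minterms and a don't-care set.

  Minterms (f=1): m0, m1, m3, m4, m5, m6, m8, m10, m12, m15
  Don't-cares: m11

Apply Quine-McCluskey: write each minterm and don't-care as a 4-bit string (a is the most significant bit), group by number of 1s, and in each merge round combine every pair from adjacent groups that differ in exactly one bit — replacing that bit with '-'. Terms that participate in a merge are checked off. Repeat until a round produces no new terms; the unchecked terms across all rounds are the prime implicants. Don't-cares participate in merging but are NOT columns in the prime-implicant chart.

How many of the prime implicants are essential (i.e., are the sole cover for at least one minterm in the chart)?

4

Round 0: 0000✓ 0001✓ 0011✓ 0100✓ 0101✓ 0110✓ 1000✓ 1010✓ 1011✓ 1100✓ 1111✓
Round 1: -000✓ -011 -100✓ 0-00✓ 0-01✓ 00-1 000-✓ 01-0 010-✓ 1-00✓ 1-11 10-0 101-
Round 2: --00 0-0-
PIs = {--00, -011, 0-0-, 00-1, 01-0, 1-11, 10-0, 101-}
Coverage chart:
  m0: --00,0-0-
  m1: 0-0-,00-1
  m3: -011,00-1
  m4: --00,0-0-,01-0
  m5: 0-0- ←essential
  m6: 01-0 ←essential
  m8: --00,10-0
  m10: 10-0,101-
  m12: --00 ←essential
  m15: 1-11 ←essential
Essential: --00, 0-0-, 01-0, 1-11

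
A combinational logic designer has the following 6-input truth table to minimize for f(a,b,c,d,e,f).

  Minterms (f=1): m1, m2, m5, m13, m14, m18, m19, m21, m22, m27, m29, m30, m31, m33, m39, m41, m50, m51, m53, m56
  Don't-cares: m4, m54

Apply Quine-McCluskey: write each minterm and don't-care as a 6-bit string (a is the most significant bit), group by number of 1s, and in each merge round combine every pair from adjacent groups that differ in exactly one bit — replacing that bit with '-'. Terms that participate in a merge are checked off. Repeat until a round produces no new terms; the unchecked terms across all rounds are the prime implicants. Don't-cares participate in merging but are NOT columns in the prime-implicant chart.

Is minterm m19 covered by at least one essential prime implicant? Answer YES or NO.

YES

size-2^0 implicants → 000001(✓)  000010(✓)  000100(✓)  000101(✓)  001101(✓)  001110(✓)  010010(✓)  010011(✓)  010101(✓)  010110(✓)  011011(✓)  011101(✓)  011110(✓)  011111(✓)  100001(✓)  100111  101001(✓)  110010(✓)  110011(✓)  110101(✓)  110110(✓)  111000
size-2^1 implicants → -00001  -10010(✓)  -10011(✓)  -10101  -10110(✓)  0-0010  0-0101(✓)  0-1101(✓)  0-1110  00-101(✓)  000-01  00010-  01-011  01-101(✓)  01-110  010-10(✓)  01001-(✓)  011-11  0111-1  01111-  10-001  110-10(✓)  11001-(✓)
size-2^2 implicants → -10-10  -1001-  0--101
Unchecked terms (primes): -00001, -10-10, -1001-, -10101, 0--101, 0-0010, 0-1110, 000-01, 00010-, 01-011, 01-110, 011-11, 0111-1, 01111-, 10-001, 100111, 111000
Minterm coverage:
  m1 ⊆ -00001,000-01
  m2 ⊆ 0-0010 [E]
  m5 ⊆ 0--101,000-01,00010-
  m13 ⊆ 0--101 [E]
  m14 ⊆ 0-1110 [E]
  m18 ⊆ -10-10,-1001-,0-0010
  m19 ⊆ -1001-,01-011
  m21 ⊆ -10101,0--101
  m22 ⊆ -10-10,01-110
  m27 ⊆ 01-011,011-11
  m29 ⊆ 0--101,0111-1
  m30 ⊆ 0-1110,01-110,01111-
  m31 ⊆ 011-11,0111-1,01111-
  m33 ⊆ -00001,10-001
  m39 ⊆ 100111 [E]
  m41 ⊆ 10-001 [E]
  m50 ⊆ -10-10,-1001-
  m51 ⊆ -1001- [E]
  m53 ⊆ -10101 [E]
  m56 ⊆ 111000 [E]
E = {-1001-, -10101, 0--101, 0-0010, 0-1110, 10-001, 100111, 111000}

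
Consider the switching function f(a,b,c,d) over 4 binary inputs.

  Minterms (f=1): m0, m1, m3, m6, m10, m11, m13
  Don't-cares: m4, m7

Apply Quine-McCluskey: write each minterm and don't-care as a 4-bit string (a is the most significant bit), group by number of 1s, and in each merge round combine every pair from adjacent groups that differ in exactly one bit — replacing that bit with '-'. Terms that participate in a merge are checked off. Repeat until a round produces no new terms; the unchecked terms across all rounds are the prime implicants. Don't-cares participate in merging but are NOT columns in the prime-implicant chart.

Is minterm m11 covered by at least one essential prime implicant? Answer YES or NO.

Round 0: 0000✓ 0001✓ 0011✓ 0100✓ 0110✓ 0111✓ 1010✓ 1011✓ 1101
Round 1: -011 0-00 0-11 00-1 000- 01-0 011- 101-
PIs = {-011, 0-00, 0-11, 00-1, 000-, 01-0, 011-, 101-, 1101}
Coverage chart:
  m0: 0-00,000-
  m1: 00-1,000-
  m3: -011,0-11,00-1
  m6: 01-0,011-
  m10: 101- ←essential
  m11: -011,101-
  m13: 1101 ←essential
Essential: 101-, 1101

YES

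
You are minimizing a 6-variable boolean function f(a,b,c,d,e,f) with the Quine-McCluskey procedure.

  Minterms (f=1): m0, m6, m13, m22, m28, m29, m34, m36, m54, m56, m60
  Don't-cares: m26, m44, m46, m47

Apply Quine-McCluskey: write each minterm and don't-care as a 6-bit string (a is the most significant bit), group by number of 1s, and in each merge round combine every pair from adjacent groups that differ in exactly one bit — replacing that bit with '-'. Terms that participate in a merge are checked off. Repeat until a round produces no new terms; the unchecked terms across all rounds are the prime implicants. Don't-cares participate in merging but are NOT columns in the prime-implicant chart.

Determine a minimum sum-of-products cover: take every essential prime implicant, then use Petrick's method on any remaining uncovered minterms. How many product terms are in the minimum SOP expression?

8

[col 0] 000000, 000110*, 001101*, 010110*, 011010, 011100*, 011101*, 100010, 100100*, 101100*, 101110*, 101111*, 110110*, 111000*, 111100*
[col 1] -10110, -11100, 0-0110, 0-1101, 01110-, 1-1100, 10-100, 1011-0, 10111-, 111-00
Prime implicants: -10110, -11100, 0-0110, 0-1101, 000000, 011010, 01110-, 1-1100, 10-100, 100010, 1011-0, 10111-, 111-00
PI chart (minterm → PIs covering it):
  0 | 000000  (sole → essential)
  6 | 0-0110  (sole → essential)
  13 | 0-1101  (sole → essential)
  22 | -10110,0-0110
  28 | -11100,01110-
  29 | 0-1101,01110-
  34 | 100010  (sole → essential)
  36 | 10-100  (sole → essential)
  54 | -10110  (sole → essential)
  56 | 111-00  (sole → essential)
  60 | -11100,1-1100,111-00
Essential prime implicants: -10110, 0-0110, 0-1101, 000000, 10-100, 100010, 111-00
Petrick residual → -11100
Minimum SOP uses 8 PIs: bc'def' + bcde'f' + a'c'def' + a'cde'f + a'b'c'd'e'f' + ab'de'f' + ab'c'd'ef' + abce'f'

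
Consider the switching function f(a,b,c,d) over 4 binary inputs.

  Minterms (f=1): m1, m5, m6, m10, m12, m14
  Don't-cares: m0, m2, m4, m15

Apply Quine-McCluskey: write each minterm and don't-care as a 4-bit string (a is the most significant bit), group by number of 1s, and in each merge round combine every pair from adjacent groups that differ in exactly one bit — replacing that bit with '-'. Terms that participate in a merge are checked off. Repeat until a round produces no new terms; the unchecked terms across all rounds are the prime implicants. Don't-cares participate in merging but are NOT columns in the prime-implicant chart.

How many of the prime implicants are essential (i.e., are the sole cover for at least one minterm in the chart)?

size-2^0 implicants → 0000(✓)  0001(✓)  0010(✓)  0100(✓)  0101(✓)  0110(✓)  1010(✓)  1100(✓)  1110(✓)  1111(✓)
size-2^1 implicants → -010(✓)  -100(✓)  -110(✓)  0-00(✓)  0-01(✓)  0-10(✓)  00-0(✓)  000-(✓)  01-0(✓)  010-(✓)  1-10(✓)  11-0(✓)  111-
size-2^2 implicants → --10  -1-0  0--0  0-0-
Unchecked terms (primes): --10, -1-0, 0--0, 0-0-, 111-
Minterm coverage:
  m1 ⊆ 0-0- [E]
  m5 ⊆ 0-0- [E]
  m6 ⊆ --10,-1-0,0--0
  m10 ⊆ --10 [E]
  m12 ⊆ -1-0 [E]
  m14 ⊆ --10,-1-0,111-
E = {--10, -1-0, 0-0-}

3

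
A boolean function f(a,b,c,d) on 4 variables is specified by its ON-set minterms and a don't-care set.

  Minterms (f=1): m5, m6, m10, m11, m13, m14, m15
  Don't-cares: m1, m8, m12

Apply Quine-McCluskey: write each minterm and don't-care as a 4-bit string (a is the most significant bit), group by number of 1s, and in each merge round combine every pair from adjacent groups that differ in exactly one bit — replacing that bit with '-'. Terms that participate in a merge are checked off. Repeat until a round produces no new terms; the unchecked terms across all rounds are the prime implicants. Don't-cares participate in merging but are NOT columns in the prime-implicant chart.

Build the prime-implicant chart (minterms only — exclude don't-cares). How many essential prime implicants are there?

2

size-2^0 implicants → 0001(✓)  0101(✓)  0110(✓)  1000(✓)  1010(✓)  1011(✓)  1100(✓)  1101(✓)  1110(✓)  1111(✓)
size-2^1 implicants → -101  -110  0-01  1-00(✓)  1-10(✓)  1-11(✓)  10-0(✓)  101-(✓)  11-0(✓)  11-1(✓)  110-(✓)  111-(✓)
size-2^2 implicants → 1--0  1-1-  11--
Unchecked terms (primes): -101, -110, 0-01, 1--0, 1-1-, 11--
Minterm coverage:
  m5 ⊆ -101,0-01
  m6 ⊆ -110 [E]
  m10 ⊆ 1--0,1-1-
  m11 ⊆ 1-1- [E]
  m13 ⊆ -101,11--
  m14 ⊆ -110,1--0,1-1-,11--
  m15 ⊆ 1-1-,11--
E = {-110, 1-1-}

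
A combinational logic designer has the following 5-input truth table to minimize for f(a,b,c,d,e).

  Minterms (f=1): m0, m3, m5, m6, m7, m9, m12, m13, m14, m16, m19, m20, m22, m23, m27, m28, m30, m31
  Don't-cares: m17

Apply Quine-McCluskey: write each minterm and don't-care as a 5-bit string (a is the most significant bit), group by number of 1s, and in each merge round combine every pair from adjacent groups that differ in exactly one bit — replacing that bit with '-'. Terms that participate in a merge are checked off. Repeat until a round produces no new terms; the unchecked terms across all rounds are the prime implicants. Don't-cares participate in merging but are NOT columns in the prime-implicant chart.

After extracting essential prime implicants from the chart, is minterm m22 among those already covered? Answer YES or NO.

[col 0] 00000*, 00011*, 00101*, 00110*, 00111*, 01001*, 01100*, 01101*, 01110*, 10000*, 10001*, 10011*, 10100*, 10110*, 10111*, 11011*, 11100*, 11110*, 11111*
[col 1] -0000, -0011*, -0110*, -0111*, -1100*, -1110*, 0-101, 0-110*, 00-11*, 001-1, 0011-*, 01-01, 011-0*, 0110-, 1-011*, 1-100*, 1-110*, 1-111*, 10-00, 10-11*, 100-1, 1000-, 101-0*, 1011-*, 11-11*, 111-0*, 1111-*
[col 2] --110, -0-11, -011-, -11-0, 1--11, 1-1-0, 1-11-
Prime implicants: --110, -0-11, -0000, -011-, -11-0, 0-101, 001-1, 01-01, 0110-, 1--11, 1-1-0, 1-11-, 10-00, 100-1, 1000-
PI chart (minterm → PIs covering it):
  0 | -0000  (sole → essential)
  3 | -0-11  (sole → essential)
  5 | 0-101,001-1
  6 | --110,-011-
  7 | -0-11,-011-,001-1
  9 | 01-01  (sole → essential)
  12 | -11-0,0110-
  13 | 0-101,01-01,0110-
  14 | --110,-11-0
  16 | -0000,10-00,1000-
  19 | -0-11,1--11,100-1
  20 | 1-1-0,10-00
  22 | --110,-011-,1-1-0,1-11-
  23 | -0-11,-011-,1--11,1-11-
  27 | 1--11  (sole → essential)
  28 | -11-0,1-1-0
  30 | --110,-11-0,1-1-0,1-11-
  31 | 1--11,1-11-
Essential prime implicants: -0-11, -0000, 01-01, 1--11

NO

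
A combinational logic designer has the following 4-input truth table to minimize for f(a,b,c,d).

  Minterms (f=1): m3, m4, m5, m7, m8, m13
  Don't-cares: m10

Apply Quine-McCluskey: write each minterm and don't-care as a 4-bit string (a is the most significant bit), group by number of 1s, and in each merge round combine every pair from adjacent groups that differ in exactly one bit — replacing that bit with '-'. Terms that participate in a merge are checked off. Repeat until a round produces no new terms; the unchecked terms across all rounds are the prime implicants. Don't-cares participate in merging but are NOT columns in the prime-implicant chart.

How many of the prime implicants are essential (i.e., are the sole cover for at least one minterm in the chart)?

[col 0] 0011*, 0100*, 0101*, 0111*, 1000*, 1010*, 1101*
[col 1] -101, 0-11, 01-1, 010-, 10-0
Prime implicants: -101, 0-11, 01-1, 010-, 10-0
PI chart (minterm → PIs covering it):
  3 | 0-11  (sole → essential)
  4 | 010-  (sole → essential)
  5 | -101,01-1,010-
  7 | 0-11,01-1
  8 | 10-0  (sole → essential)
  13 | -101  (sole → essential)
Essential prime implicants: -101, 0-11, 010-, 10-0

4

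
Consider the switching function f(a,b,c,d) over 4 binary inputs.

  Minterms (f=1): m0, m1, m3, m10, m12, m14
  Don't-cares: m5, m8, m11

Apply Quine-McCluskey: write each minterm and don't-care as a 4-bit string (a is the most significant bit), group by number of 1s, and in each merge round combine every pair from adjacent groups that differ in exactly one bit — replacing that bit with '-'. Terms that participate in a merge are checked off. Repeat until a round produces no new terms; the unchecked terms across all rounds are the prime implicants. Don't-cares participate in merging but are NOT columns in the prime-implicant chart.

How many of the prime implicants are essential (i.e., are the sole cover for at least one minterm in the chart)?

[col 0] 0000*, 0001*, 0011*, 0101*, 1000*, 1010*, 1011*, 1100*, 1110*
[col 1] -000, -011, 0-01, 00-1, 000-, 1-00*, 1-10*, 10-0*, 101-, 11-0*
[col 2] 1--0
Prime implicants: -000, -011, 0-01, 00-1, 000-, 1--0, 101-
PI chart (minterm → PIs covering it):
  0 | -000,000-
  1 | 0-01,00-1,000-
  3 | -011,00-1
  10 | 1--0,101-
  12 | 1--0  (sole → essential)
  14 | 1--0  (sole → essential)
Essential prime implicants: 1--0

1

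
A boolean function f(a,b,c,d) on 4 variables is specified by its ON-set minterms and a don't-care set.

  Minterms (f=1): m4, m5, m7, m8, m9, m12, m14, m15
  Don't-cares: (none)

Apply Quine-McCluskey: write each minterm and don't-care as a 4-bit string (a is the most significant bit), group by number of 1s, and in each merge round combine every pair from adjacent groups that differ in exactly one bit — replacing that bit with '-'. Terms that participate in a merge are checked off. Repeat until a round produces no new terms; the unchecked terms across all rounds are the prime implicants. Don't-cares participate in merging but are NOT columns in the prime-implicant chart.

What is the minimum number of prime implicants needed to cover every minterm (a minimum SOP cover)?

4

size-2^0 implicants → 0100(✓)  0101(✓)  0111(✓)  1000(✓)  1001(✓)  1100(✓)  1110(✓)  1111(✓)
size-2^1 implicants → -100  -111  01-1  010-  1-00  100-  11-0  111-
Unchecked terms (primes): -100, -111, 01-1, 010-, 1-00, 100-, 11-0, 111-
Minterm coverage:
  m4 ⊆ -100,010-
  m5 ⊆ 01-1,010-
  m7 ⊆ -111,01-1
  m8 ⊆ 1-00,100-
  m9 ⊆ 100- [E]
  m12 ⊆ -100,1-00,11-0
  m14 ⊆ 11-0,111-
  m15 ⊆ -111,111-
E = {100-}
Petrick residual → -100, 01-1, 111-
Cover = bc'd' + a'bd + ab'c' + abc  |cover|=4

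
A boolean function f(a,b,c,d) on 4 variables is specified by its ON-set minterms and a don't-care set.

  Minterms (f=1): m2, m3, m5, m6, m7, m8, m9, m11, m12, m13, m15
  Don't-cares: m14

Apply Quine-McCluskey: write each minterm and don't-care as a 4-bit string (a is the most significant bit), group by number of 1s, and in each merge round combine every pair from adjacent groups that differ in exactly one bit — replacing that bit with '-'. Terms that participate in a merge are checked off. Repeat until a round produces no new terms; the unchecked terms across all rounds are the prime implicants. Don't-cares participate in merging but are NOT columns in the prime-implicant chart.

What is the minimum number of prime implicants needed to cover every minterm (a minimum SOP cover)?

4

size-2^0 implicants → 0010(✓)  0011(✓)  0101(✓)  0110(✓)  0111(✓)  1000(✓)  1001(✓)  1011(✓)  1100(✓)  1101(✓)  1110(✓)  1111(✓)
size-2^1 implicants → -011(✓)  -101(✓)  -110(✓)  -111(✓)  0-10(✓)  0-11(✓)  001-(✓)  01-1(✓)  011-(✓)  1-00(✓)  1-01(✓)  1-11(✓)  10-1(✓)  100-(✓)  11-0(✓)  11-1(✓)  110-(✓)  111-(✓)
size-2^2 implicants → --11  -1-1  -11-  0-1-  1--1  1-0-  11--
Unchecked terms (primes): --11, -1-1, -11-, 0-1-, 1--1, 1-0-, 11--
Minterm coverage:
  m2 ⊆ 0-1- [E]
  m3 ⊆ --11,0-1-
  m5 ⊆ -1-1 [E]
  m6 ⊆ -11-,0-1-
  m7 ⊆ --11,-1-1,-11-,0-1-
  m8 ⊆ 1-0- [E]
  m9 ⊆ 1--1,1-0-
  m11 ⊆ --11,1--1
  m12 ⊆ 1-0-,11--
  m13 ⊆ -1-1,1--1,1-0-,11--
  m15 ⊆ --11,-1-1,-11-,1--1,11--
E = {-1-1, 0-1-, 1-0-}
Petrick residual → --11
Cover = cd + bd + a'c + ac'  |cover|=4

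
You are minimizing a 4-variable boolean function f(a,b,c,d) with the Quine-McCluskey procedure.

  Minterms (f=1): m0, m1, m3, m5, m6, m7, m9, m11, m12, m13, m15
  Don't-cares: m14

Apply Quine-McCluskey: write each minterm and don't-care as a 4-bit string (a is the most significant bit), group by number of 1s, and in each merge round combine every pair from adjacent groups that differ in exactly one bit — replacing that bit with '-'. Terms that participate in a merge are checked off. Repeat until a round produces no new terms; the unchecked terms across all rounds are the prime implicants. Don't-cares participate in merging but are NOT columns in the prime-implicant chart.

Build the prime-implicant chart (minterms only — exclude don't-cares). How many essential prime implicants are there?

size-2^0 implicants → 0000(✓)  0001(✓)  0011(✓)  0101(✓)  0110(✓)  0111(✓)  1001(✓)  1011(✓)  1100(✓)  1101(✓)  1110(✓)  1111(✓)
size-2^1 implicants → -001(✓)  -011(✓)  -101(✓)  -110(✓)  -111(✓)  0-01(✓)  0-11(✓)  00-1(✓)  000-  01-1(✓)  011-(✓)  1-01(✓)  1-11(✓)  10-1(✓)  11-0(✓)  11-1(✓)  110-(✓)  111-(✓)
size-2^2 implicants → --01(✓)  --11(✓)  -0-1(✓)  -1-1(✓)  -11-  0--1(✓)  1--1(✓)  11--
size-2^3 implicants → ---1
Unchecked terms (primes): ---1, -11-, 000-, 11--
Minterm coverage:
  m0 ⊆ 000- [E]
  m1 ⊆ ---1,000-
  m3 ⊆ ---1 [E]
  m5 ⊆ ---1 [E]
  m6 ⊆ -11- [E]
  m7 ⊆ ---1,-11-
  m9 ⊆ ---1 [E]
  m11 ⊆ ---1 [E]
  m12 ⊆ 11-- [E]
  m13 ⊆ ---1,11--
  m15 ⊆ ---1,-11-,11--
E = {---1, -11-, 000-, 11--}

4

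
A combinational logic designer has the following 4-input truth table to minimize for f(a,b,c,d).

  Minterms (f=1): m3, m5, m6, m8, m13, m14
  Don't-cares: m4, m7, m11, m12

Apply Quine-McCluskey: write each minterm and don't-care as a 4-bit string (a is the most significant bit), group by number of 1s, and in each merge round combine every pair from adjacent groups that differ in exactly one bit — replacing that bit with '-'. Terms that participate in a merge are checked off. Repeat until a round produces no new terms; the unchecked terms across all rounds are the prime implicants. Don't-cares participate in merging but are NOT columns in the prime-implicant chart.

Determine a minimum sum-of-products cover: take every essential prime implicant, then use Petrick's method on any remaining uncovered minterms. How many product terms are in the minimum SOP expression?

4

size-2^0 implicants → 0011(✓)  0100(✓)  0101(✓)  0110(✓)  0111(✓)  1000(✓)  1011(✓)  1100(✓)  1101(✓)  1110(✓)
size-2^1 implicants → -011  -100(✓)  -101(✓)  -110(✓)  0-11  01-0(✓)  01-1(✓)  010-(✓)  011-(✓)  1-00  11-0(✓)  110-(✓)
size-2^2 implicants → -1-0  -10-  01--
Unchecked terms (primes): -011, -1-0, -10-, 0-11, 01--, 1-00
Minterm coverage:
  m3 ⊆ -011,0-11
  m5 ⊆ -10-,01--
  m6 ⊆ -1-0,01--
  m8 ⊆ 1-00 [E]
  m13 ⊆ -10- [E]
  m14 ⊆ -1-0 [E]
E = {-1-0, -10-, 1-00}
Petrick residual → -011
Cover = b'cd + bd' + bc' + ac'd'  |cover|=4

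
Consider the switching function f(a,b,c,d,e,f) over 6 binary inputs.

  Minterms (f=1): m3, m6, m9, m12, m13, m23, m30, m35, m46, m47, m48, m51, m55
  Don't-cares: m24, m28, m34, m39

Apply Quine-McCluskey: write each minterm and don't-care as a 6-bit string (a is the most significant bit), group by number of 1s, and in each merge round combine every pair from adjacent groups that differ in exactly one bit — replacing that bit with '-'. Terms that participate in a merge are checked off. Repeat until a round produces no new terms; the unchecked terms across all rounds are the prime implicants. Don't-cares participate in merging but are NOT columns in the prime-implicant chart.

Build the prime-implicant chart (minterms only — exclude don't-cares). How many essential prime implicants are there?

size-2^0 implicants → 000011(✓)  000110  001001(✓)  001100(✓)  001101(✓)  010111(✓)  011000(✓)  011100(✓)  011110(✓)  100010(✓)  100011(✓)  100111(✓)  101110(✓)  101111(✓)  110000  110011(✓)  110111(✓)
size-2^1 implicants → -00011  -10111  0-1100  001-01  00110-  011-00  0111-0  1-0011(✓)  1-0111(✓)  10-111  100-11(✓)  10001-  10111-  110-11(✓)
size-2^2 implicants → 1-0-11
Unchecked terms (primes): -00011, -10111, 0-1100, 000110, 001-01, 00110-, 011-00, 0111-0, 1-0-11, 10-111, 10001-, 10111-, 110000
Minterm coverage:
  m3 ⊆ -00011 [E]
  m6 ⊆ 000110 [E]
  m9 ⊆ 001-01 [E]
  m12 ⊆ 0-1100,00110-
  m13 ⊆ 001-01,00110-
  m23 ⊆ -10111 [E]
  m30 ⊆ 0111-0 [E]
  m35 ⊆ -00011,1-0-11,10001-
  m46 ⊆ 10111- [E]
  m47 ⊆ 10-111,10111-
  m48 ⊆ 110000 [E]
  m51 ⊆ 1-0-11 [E]
  m55 ⊆ -10111,1-0-11
E = {-00011, -10111, 000110, 001-01, 0111-0, 1-0-11, 10111-, 110000}

8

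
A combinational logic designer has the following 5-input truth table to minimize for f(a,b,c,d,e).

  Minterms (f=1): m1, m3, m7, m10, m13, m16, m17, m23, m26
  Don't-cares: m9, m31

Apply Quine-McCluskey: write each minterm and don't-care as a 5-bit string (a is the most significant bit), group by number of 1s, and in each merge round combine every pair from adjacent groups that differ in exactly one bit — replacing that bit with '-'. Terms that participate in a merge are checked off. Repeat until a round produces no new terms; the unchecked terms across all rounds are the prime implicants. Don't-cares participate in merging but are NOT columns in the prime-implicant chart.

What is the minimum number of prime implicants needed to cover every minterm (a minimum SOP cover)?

5

[col 0] 00001*, 00011*, 00111*, 01001*, 01010*, 01101*, 10000*, 10001*, 10111*, 11010*, 11111*
[col 1] -0001, -0111, -1010, 0-001, 00-11, 000-1, 01-01, 1-111, 1000-
Prime implicants: -0001, -0111, -1010, 0-001, 00-11, 000-1, 01-01, 1-111, 1000-
PI chart (minterm → PIs covering it):
  1 | -0001,0-001,000-1
  3 | 00-11,000-1
  7 | -0111,00-11
  10 | -1010  (sole → essential)
  13 | 01-01  (sole → essential)
  16 | 1000-  (sole → essential)
  17 | -0001,1000-
  23 | -0111,1-111
  26 | -1010  (sole → essential)
Essential prime implicants: -1010, 01-01, 1000-
Petrick residual → -0111, 000-1
Minimum SOP uses 5 PIs: b'cde + bc'de' + a'b'c'e + a'bd'e + ab'c'd'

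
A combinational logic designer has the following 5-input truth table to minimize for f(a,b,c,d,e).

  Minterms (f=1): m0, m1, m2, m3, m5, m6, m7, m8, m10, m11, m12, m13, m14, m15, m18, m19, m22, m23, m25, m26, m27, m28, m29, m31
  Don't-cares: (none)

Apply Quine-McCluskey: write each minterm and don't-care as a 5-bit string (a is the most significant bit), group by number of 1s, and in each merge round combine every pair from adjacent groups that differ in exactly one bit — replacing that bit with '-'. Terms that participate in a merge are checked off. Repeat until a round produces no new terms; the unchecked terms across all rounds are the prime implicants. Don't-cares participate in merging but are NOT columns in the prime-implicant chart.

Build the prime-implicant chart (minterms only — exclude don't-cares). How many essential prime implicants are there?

4

[col 0] 00000*, 00001*, 00010*, 00011*, 00101*, 00110*, 00111*, 01000*, 01010*, 01011*, 01100*, 01101*, 01110*, 01111*, 10010*, 10011*, 10110*, 10111*, 11001*, 11010*, 11011*, 11100*, 11101*, 11111*
[col 1] -0010*, -0011*, -0110*, -0111*, -1010*, -1011*, -1100*, -1101*, -1111*, 0-000*, 0-010*, 0-011*, 0-101*, 0-110*, 0-111*, 00-01*, 00-10*, 00-11*, 000-0*, 000-1*, 0000-*, 0001-*, 001-1*, 0011-*, 01-00*, 01-10*, 01-11*, 010-0*, 0101-*, 011-0*, 011-1*, 0110-*, 0111-*, 1-010*, 1-011*, 1-111*, 10-10*, 10-11*, 1001-*, 1011-*, 11-01*, 11-11*, 110-1*, 1101-*, 111-1*, 1110-*
[col 2] --010*, --011*, --111*, -0-10*, -0-11*, -001-*, -011-*, -1-11*, -101-*, -11-1, -110-, 0--10*, 0--11*, 0-0-0, 0-01-*, 0-1-1, 0-11-*, 00--1, 00-1-*, 000--, 01--0, 01-1-*, 011--, 1--11*, 1-01-*, 10-1-*, 11--1
[col 3] ---11, --01-, -0-1-, 0--1-
Prime implicants: ---11, --01-, -0-1-, -11-1, -110-, 0--1-, 0-0-0, 0-1-1, 00--1, 000--, 01--0, 011--, 11--1
PI chart (minterm → PIs covering it):
  0 | 0-0-0,000--
  1 | 00--1,000--
  2 | --01-,-0-1-,0--1-,0-0-0,000--
  3 | ---11,--01-,-0-1-,0--1-,00--1,000--
  5 | 0-1-1,00--1
  6 | -0-1-,0--1-
  7 | ---11,-0-1-,0--1-,0-1-1,00--1
  8 | 0-0-0,01--0
  10 | --01-,0--1-,0-0-0,01--0
  11 | ---11,--01-,0--1-
  12 | -110-,01--0,011--
  13 | -11-1,-110-,0-1-1,011--
  14 | 0--1-,01--0,011--
  15 | ---11,-11-1,0--1-,0-1-1,011--
  18 | --01-,-0-1-
  19 | ---11,--01-,-0-1-
  22 | -0-1-  (sole → essential)
  23 | ---11,-0-1-
  25 | 11--1  (sole → essential)
  26 | --01-  (sole → essential)
  27 | ---11,--01-,11--1
  28 | -110-  (sole → essential)
  29 | -11-1,-110-,11--1
  31 | ---11,-11-1,11--1
Essential prime implicants: --01-, -0-1-, -110-, 11--1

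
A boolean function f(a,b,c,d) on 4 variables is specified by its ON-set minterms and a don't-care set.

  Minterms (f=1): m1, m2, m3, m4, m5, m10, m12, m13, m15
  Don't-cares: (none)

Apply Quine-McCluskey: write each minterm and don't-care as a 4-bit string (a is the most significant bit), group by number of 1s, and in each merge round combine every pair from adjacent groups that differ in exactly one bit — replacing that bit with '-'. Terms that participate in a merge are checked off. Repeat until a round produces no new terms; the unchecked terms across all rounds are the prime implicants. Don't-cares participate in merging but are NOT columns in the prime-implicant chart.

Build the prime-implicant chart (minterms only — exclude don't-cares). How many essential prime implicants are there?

3

size-2^0 implicants → 0001(✓)  0010(✓)  0011(✓)  0100(✓)  0101(✓)  1010(✓)  1100(✓)  1101(✓)  1111(✓)
size-2^1 implicants → -010  -100(✓)  -101(✓)  0-01  00-1  001-  010-(✓)  11-1  110-(✓)
size-2^2 implicants → -10-
Unchecked terms (primes): -010, -10-, 0-01, 00-1, 001-, 11-1
Minterm coverage:
  m1 ⊆ 0-01,00-1
  m2 ⊆ -010,001-
  m3 ⊆ 00-1,001-
  m4 ⊆ -10- [E]
  m5 ⊆ -10-,0-01
  m10 ⊆ -010 [E]
  m12 ⊆ -10- [E]
  m13 ⊆ -10-,11-1
  m15 ⊆ 11-1 [E]
E = {-010, -10-, 11-1}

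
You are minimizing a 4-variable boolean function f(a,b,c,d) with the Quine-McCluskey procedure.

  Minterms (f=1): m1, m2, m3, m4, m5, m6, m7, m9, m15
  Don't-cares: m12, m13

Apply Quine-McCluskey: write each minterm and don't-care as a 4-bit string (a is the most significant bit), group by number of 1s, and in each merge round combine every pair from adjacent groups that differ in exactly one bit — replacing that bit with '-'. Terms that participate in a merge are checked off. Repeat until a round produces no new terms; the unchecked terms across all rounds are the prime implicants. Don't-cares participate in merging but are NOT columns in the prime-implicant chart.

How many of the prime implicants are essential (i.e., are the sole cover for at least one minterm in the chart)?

3

[col 0] 0001*, 0010*, 0011*, 0100*, 0101*, 0110*, 0111*, 1001*, 1100*, 1101*, 1111*
[col 1] -001*, -100*, -101*, -111*, 0-01*, 0-10*, 0-11*, 00-1*, 001-*, 01-0*, 01-1*, 010-*, 011-*, 1-01*, 11-1*, 110-*
[col 2] --01, -1-1, -10-, 0--1, 0-1-, 01--
Prime implicants: --01, -1-1, -10-, 0--1, 0-1-, 01--
PI chart (minterm → PIs covering it):
  1 | --01,0--1
  2 | 0-1-  (sole → essential)
  3 | 0--1,0-1-
  4 | -10-,01--
  5 | --01,-1-1,-10-,0--1,01--
  6 | 0-1-,01--
  7 | -1-1,0--1,0-1-,01--
  9 | --01  (sole → essential)
  15 | -1-1  (sole → essential)
Essential prime implicants: --01, -1-1, 0-1-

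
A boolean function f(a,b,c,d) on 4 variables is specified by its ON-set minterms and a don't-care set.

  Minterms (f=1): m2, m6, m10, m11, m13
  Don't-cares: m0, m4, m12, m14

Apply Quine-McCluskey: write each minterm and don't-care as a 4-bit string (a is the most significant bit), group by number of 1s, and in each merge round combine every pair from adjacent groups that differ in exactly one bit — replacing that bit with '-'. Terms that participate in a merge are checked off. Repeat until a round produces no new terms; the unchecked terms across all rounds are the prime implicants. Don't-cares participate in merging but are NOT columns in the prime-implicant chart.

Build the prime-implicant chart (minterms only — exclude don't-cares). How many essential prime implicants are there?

2

size-2^0 implicants → 0000(✓)  0010(✓)  0100(✓)  0110(✓)  1010(✓)  1011(✓)  1100(✓)  1101(✓)  1110(✓)
size-2^1 implicants → -010(✓)  -100(✓)  -110(✓)  0-00(✓)  0-10(✓)  00-0(✓)  01-0(✓)  1-10(✓)  101-  11-0(✓)  110-
size-2^2 implicants → --10  -1-0  0--0
Unchecked terms (primes): --10, -1-0, 0--0, 101-, 110-
Minterm coverage:
  m2 ⊆ --10,0--0
  m6 ⊆ --10,-1-0,0--0
  m10 ⊆ --10,101-
  m11 ⊆ 101- [E]
  m13 ⊆ 110- [E]
E = {101-, 110-}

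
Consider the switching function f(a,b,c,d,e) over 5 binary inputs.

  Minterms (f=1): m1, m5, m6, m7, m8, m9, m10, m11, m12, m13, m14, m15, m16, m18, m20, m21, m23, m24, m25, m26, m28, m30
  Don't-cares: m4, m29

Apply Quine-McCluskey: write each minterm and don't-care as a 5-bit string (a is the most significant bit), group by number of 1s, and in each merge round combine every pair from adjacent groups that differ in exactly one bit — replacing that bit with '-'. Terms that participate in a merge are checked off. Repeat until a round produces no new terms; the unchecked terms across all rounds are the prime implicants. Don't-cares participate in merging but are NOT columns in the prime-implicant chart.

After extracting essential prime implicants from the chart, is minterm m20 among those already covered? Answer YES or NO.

NO

Round 0: 00001✓ 00100✓ 00101✓ 00110✓ 00111✓ 01000✓ 01001✓ 01010✓ 01011✓ 01100✓ 01101✓ 01110✓ 01111✓ 10000✓ 10010✓ 10100✓ 10101✓ 10111✓ 11000✓ 11001✓ 11010✓ 11100✓ 11101✓ 11110✓
Round 1: -0100✓ -0101✓ -0111✓ -1000✓ -1001✓ -1010✓ -1100✓ -1101✓ -1110✓ 0-001✓ 0-100✓ 0-101✓ 0-110✓ 0-111✓ 00-01✓ 001-0✓ 001-1✓ 0010-✓ 0011-✓ 01-00✓ 01-01✓ 01-10✓ 01-11✓ 010-0✓ 010-1✓ 0100-✓ 0101-✓ 011-0✓ 011-1✓ 0110-✓ 0111-✓ 1-000✓ 1-010✓ 1-100✓ 1-101✓ 10-00✓ 100-0✓ 101-1✓ 1010-✓ 11-00✓ 11-01✓ 11-10✓ 110-0✓ 1100-✓ 111-0✓ 1110-✓
Round 2: --100✓ --101✓ -01-1 -010-✓ -1-00✓ -1-01✓ -1-10✓ -10-0✓ -100-✓ -11-0✓ -110-✓ 0--01 0-1-0✓ 0-1-1✓ 0-10-✓ 0-11-✓ 001--✓ 01--0✓ 01--1✓ 01-0-✓ 01-1-✓ 010--✓ 011--✓ 1--00 1-0-0 1-10-✓ 11--0✓ 11-0-✓
Round 3: --10- -1--0 -1-0- 0-1-- 01---
PIs = {--10-, -01-1, -1--0, -1-0-, 0--01, 0-1--, 01---, 1--00, 1-0-0}
Coverage chart:
  m1: 0--01 ←essential
  m5: --10-,-01-1,0--01,0-1--
  m6: 0-1-- ←essential
  m7: -01-1,0-1--
  m8: -1--0,-1-0-,01---
  m9: -1-0-,0--01,01---
  m10: -1--0,01---
  m11: 01--- ←essential
  m12: --10-,-1--0,-1-0-,0-1--,01---
  m13: --10-,-1-0-,0--01,0-1--,01---
  m14: -1--0,0-1--,01---
  m15: 0-1--,01---
  m16: 1--00,1-0-0
  m18: 1-0-0 ←essential
  m20: --10-,1--00
  m21: --10-,-01-1
  m23: -01-1 ←essential
  m24: -1--0,-1-0-,1--00,1-0-0
  m25: -1-0- ←essential
  m26: -1--0,1-0-0
  m28: --10-,-1--0,-1-0-,1--00
  m30: -1--0 ←essential
Essential: -01-1, -1--0, -1-0-, 0--01, 0-1--, 01---, 1-0-0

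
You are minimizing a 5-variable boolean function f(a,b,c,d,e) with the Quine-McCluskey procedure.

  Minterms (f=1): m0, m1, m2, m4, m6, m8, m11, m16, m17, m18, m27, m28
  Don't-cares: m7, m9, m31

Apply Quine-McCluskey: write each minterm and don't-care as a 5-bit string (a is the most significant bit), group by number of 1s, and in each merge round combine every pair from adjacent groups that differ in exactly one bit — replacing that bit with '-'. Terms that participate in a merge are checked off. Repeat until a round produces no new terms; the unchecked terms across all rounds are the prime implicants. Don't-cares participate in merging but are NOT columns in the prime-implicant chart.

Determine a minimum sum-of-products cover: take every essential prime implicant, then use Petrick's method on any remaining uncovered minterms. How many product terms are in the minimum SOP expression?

6

size-2^0 implicants → 00000(✓)  00001(✓)  00010(✓)  00100(✓)  00110(✓)  00111(✓)  01000(✓)  01001(✓)  01011(✓)  10000(✓)  10001(✓)  10010(✓)  11011(✓)  11100  11111(✓)
size-2^1 implicants → -0000(✓)  -0001(✓)  -0010(✓)  -1011  0-000(✓)  0-001(✓)  00-00(✓)  00-10(✓)  000-0(✓)  0000-(✓)  001-0(✓)  0011-  010-1  0100-(✓)  100-0(✓)  1000-(✓)  11-11
size-2^2 implicants → -00-0  -000-  0-00-  00--0
Unchecked terms (primes): -00-0, -000-, -1011, 0-00-, 00--0, 0011-, 010-1, 11-11, 11100
Minterm coverage:
  m0 ⊆ -00-0,-000-,0-00-,00--0
  m1 ⊆ -000-,0-00-
  m2 ⊆ -00-0,00--0
  m4 ⊆ 00--0 [E]
  m6 ⊆ 00--0,0011-
  m8 ⊆ 0-00- [E]
  m11 ⊆ -1011,010-1
  m16 ⊆ -00-0,-000-
  m17 ⊆ -000- [E]
  m18 ⊆ -00-0 [E]
  m27 ⊆ -1011,11-11
  m28 ⊆ 11100 [E]
E = {-00-0, -000-, 0-00-, 00--0, 11100}
Petrick residual → -1011
Cover = b'c'e' + b'c'd' + bc'de + a'c'd' + a'b'e' + abcd'e'  |cover|=6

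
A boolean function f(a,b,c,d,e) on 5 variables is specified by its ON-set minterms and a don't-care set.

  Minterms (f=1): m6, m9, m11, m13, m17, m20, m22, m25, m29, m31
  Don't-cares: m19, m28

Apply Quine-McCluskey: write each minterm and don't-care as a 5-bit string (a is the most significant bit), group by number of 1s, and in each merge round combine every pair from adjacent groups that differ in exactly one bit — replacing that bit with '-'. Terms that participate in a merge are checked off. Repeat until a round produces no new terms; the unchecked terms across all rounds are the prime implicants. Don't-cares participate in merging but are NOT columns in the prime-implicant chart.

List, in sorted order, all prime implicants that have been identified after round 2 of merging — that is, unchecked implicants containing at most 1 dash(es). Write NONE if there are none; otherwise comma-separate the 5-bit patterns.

-0110, 010-1, 1-001, 1-100, 100-1, 101-0, 111-1, 1110-

Round 0: 00110✓ 01001✓ 01011✓ 01101✓ 10001✓ 10011✓ 10100✓ 10110✓ 11001✓ 11100✓ 11101✓ 11111✓
Round 1: -0110 -1001✓ -1101✓ 01-01✓ 010-1 1-001 1-100 100-1 101-0 11-01✓ 111-1 1110-
Round 2: -1-01
PIs = {-0110, -1-01, 010-1, 1-001, 1-100, 100-1, 101-0, 111-1, 1110-}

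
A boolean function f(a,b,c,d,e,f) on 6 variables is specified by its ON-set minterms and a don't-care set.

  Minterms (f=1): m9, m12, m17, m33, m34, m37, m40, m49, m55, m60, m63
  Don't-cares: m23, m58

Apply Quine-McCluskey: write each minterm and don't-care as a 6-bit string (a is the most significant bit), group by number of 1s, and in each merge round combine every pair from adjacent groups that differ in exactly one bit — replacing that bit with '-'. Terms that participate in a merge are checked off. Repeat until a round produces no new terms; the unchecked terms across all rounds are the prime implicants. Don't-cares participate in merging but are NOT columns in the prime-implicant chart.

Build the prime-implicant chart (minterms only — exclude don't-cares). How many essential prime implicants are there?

8

size-2^0 implicants → 001001  001100  010001(✓)  010111(✓)  100001(✓)  100010  100101(✓)  101000  110001(✓)  110111(✓)  111010  111100  111111(✓)
size-2^1 implicants → -10001  -10111  1-0001  100-01  11-111
Unchecked terms (primes): -10001, -10111, 001001, 001100, 1-0001, 100-01, 100010, 101000, 11-111, 111010, 111100
Minterm coverage:
  m9 ⊆ 001001 [E]
  m12 ⊆ 001100 [E]
  m17 ⊆ -10001 [E]
  m33 ⊆ 1-0001,100-01
  m34 ⊆ 100010 [E]
  m37 ⊆ 100-01 [E]
  m40 ⊆ 101000 [E]
  m49 ⊆ -10001,1-0001
  m55 ⊆ -10111,11-111
  m60 ⊆ 111100 [E]
  m63 ⊆ 11-111 [E]
E = {-10001, 001001, 001100, 100-01, 100010, 101000, 11-111, 111100}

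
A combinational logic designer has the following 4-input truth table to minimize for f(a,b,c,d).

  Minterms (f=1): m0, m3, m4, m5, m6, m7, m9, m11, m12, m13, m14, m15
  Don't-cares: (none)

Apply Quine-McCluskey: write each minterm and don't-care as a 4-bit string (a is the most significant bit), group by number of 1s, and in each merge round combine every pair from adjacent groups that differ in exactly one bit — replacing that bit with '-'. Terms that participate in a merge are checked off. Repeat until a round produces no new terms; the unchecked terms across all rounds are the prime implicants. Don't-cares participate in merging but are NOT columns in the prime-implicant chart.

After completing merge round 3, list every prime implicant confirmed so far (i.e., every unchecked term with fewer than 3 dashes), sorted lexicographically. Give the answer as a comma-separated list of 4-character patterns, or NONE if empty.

--11, 0-00, 1--1

size-2^0 implicants → 0000(✓)  0011(✓)  0100(✓)  0101(✓)  0110(✓)  0111(✓)  1001(✓)  1011(✓)  1100(✓)  1101(✓)  1110(✓)  1111(✓)
size-2^1 implicants → -011(✓)  -100(✓)  -101(✓)  -110(✓)  -111(✓)  0-00  0-11(✓)  01-0(✓)  01-1(✓)  010-(✓)  011-(✓)  1-01(✓)  1-11(✓)  10-1(✓)  11-0(✓)  11-1(✓)  110-(✓)  111-(✓)
size-2^2 implicants → --11  -1-0(✓)  -1-1(✓)  -10-(✓)  -11-(✓)  01--(✓)  1--1  11--(✓)
size-2^3 implicants → -1--
Unchecked terms (primes): --11, -1--, 0-00, 1--1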